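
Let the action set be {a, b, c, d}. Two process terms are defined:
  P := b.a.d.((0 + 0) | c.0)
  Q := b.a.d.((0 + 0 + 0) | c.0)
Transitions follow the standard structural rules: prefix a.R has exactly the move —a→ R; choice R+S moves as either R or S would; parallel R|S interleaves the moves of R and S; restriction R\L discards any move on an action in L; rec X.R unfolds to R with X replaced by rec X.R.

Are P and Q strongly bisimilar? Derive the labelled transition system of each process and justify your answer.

P ~ Q

Reachable graph of P (5 states):
  p0 = b.a.d.((0 + 0) | c.0) → —b→ p1
  p1 = a.d.((0 + 0) | c.0) → —a→ p2
  p2 = d.((0 + 0) | c.0) → —d→ p3
  p3 = (0 + 0) | c.0 → —c→ p4
  p4 = (0 + 0) | 0 → ∅
Reachable graph of Q (5 states):
  q0 = b.a.d.((0 + 0 + 0) | c.0) → —b→ q1
  q1 = a.d.((0 + 0 + 0) | c.0) → —a→ q2
  q2 = d.((0 + 0 + 0) | c.0) → —d→ q3
  q3 = (0 + 0 + 0) | c.0 → —c→ q4
  q4 = (0 + 0 + 0) | 0 → ∅
Partition-refinement fixed point:
  B0 = {p0, q0}
  B1 = {p1, q1}
  B2 = {p2, q2}
  B3 = {p3, q3}
  B4 = {p4, q4}
p0 ∈ B0, q0 ∈ B0 → same block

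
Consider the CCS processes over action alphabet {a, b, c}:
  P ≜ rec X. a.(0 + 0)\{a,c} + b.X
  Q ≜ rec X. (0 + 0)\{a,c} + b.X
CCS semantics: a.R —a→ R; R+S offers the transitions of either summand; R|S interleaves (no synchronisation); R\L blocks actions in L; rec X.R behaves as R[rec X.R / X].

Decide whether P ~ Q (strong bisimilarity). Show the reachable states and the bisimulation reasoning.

NO

P's transition system — 2 states:
  p0 = rec X. a.(0 + 0)\{a,c} + b.X ⊢ ··a··> p1, ··b··> p0
  p1 = (0 + 0)\{a,c} ⊢ ·
Q's transition system — 1 states:
  q0 = rec X. (0 + 0)\{a,c} + b.X ⊢ ··b··> q0
Bisimilarity quotient blocks:
  B0 = {p0}
  B1 = {p1}
  B2 = {q0}
p0 ∈ B0, q0 ∈ B2 → different blocks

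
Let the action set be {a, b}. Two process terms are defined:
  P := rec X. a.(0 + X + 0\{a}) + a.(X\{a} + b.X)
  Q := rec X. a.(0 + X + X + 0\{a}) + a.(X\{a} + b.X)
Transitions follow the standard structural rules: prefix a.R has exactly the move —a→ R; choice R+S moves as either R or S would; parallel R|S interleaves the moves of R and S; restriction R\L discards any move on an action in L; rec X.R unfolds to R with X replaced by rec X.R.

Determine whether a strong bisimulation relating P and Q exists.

P's transition system — 3 states:
  u0 = rec X. a.(0 + X + 0\{a}) + a.(X\{a} + b.X) ⊢ ··a··> u1, ··a··> u2
  u1 = (rec X. a.(0 + X + 0\{a}) + a.(X\{a} + b.X))\{a} + b.(rec X. a.(0 + X + 0\{a}) + a.(X\{a} + b.X)) ⊢ ··b··> u0
  u2 = 0 + (rec X. a.(0 + X + 0\{a}) + a.(X\{a} + b.X)) + 0\{a} ⊢ ··a··> u1, ··a··> u2
Q's transition system — 3 states:
  v0 = rec X. a.(0 + X + X + 0\{a}) + a.(X\{a} + b.X) ⊢ ··a··> v1, ··a··> v2
  v1 = (rec X. a.(0 + X + X + 0\{a}) + a.(X\{a} + b.X))\{a} + b.(rec X. a.(0 + X + X + 0\{a}) + a.(X\{a} + b.X)) ⊢ ··b··> v0
  v2 = 0 + (rec X. a.(0 + X + X + 0\{a}) + a.(X\{a} + b.X)) + (rec X. a.(0 + X + X + 0\{a}) + a.(X\{a} + b.X)) + 0\{a} ⊢ ··a··> v1, ··a··> v2
Partition-refinement fixed point:
  B0 = {u0, u2, v0, v2}
  B1 = {u1, v1}
u0 ∈ B0, v0 ∈ B0 → same block

P ~ Q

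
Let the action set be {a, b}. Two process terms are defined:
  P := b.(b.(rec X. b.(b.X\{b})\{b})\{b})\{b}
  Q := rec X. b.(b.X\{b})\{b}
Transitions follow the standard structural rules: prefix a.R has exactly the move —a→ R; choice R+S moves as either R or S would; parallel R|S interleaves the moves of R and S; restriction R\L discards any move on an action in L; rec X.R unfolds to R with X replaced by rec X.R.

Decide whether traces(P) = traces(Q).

P's transition system — 2 states:
  p0 = b.(b.(rec X. b.(b.X\{b})\{b})\{b})\{b} | =b=> p1
  p1 = (b.(rec X. b.(b.X\{b})\{b})\{b})\{b} | ·
Q's transition system — 2 states:
  q0 = rec X. b.(b.X\{b})\{b} | =b=> q1
  q1 = (b.(rec X. b.(b.X\{b})\{b})\{b})\{b} | ·
Partition-refinement fixed point:
  B0 = {p0, q0}
  B1 = {p1, q1}
p0 ∈ B0, q0 ∈ B0 → same block
Bisimilar ⇒ trace-equivalent.

YES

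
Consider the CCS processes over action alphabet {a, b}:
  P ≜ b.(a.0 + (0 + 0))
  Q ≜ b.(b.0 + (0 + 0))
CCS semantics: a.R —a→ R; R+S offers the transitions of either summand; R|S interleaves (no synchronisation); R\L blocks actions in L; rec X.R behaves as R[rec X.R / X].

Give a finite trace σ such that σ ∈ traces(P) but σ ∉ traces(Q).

ba

LTS(P): 3 reachable states
  m0 = b.(a.0 + (0 + 0)) :: -b-> m1
  m1 = a.0 + (0 + 0) :: -a-> m2
  m2 = 0 :: ∅
LTS(Q): 3 reachable states
  n0 = b.(b.0 + (0 + 0)) :: -b-> n1
  n1 = b.0 + (0 + 0) :: -b-> n2
  n2 = 0 :: ∅
Trace ⟨ba⟩ through P, begin at {m0}:
  after b @ step 1: {m1}
  after a @ step 2: {m2}
  P completes σ.
Trace ⟨ba⟩ through Q, begin at {n0}:
  after b @ step 1: {n1}
  after a @ step 2: no successor for Q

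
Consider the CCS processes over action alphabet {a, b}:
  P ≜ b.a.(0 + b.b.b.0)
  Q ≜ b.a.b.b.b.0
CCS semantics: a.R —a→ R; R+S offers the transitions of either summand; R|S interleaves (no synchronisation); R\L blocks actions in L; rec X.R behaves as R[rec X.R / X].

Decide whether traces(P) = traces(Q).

LTS(P): 6 reachable states
  m0 = b.a.(0 + b.b.b.0) | =b=> m1
  m1 = a.(0 + b.b.b.0) | =a=> m2
  m2 = 0 + b.b.b.0 | =b=> m3
  m3 = b.b.0 | =b=> m4
  m4 = b.0 | =b=> m5
  m5 = 0 | ·
LTS(Q): 6 reachable states
  n0 = b.a.b.b.b.0 | =b=> n1
  n1 = a.b.b.b.0 | =a=> n2
  n2 = b.b.b.0 | =b=> n3
  n3 = b.b.0 | =b=> n4
  n4 = b.0 | =b=> n5
  n5 = 0 | ·
Bisimilarity quotient blocks:
  B0 = {m0, n0}
  B1 = {m1, n1}
  B2 = {m2, n2}
  B3 = {m3, n3}
  B4 = {m4, n4}
  B5 = {m5, n5}
m0 ∈ B0, n0 ∈ B0 → same block
Bisimilar ⇒ trace-equivalent.

trace-equivalent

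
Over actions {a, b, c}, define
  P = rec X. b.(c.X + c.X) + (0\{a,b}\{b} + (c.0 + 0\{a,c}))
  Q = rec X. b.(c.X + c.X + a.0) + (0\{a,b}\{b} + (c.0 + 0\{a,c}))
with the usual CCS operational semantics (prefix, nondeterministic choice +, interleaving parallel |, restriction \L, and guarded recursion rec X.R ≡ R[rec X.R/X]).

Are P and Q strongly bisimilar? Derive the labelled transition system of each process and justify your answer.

LTS(P): 3 reachable states
  u0 = rec X. b.(c.X + c.X) + (0\{a,b}\{b} + (c.0 + 0\{a,c})) has moves ··b··> u1, ··c··> u2
  u1 = c.(rec X. b.(c.X + c.X) + (0\{a,b}\{b} + (c.0 + 0\{a,c}))) + c.(rec X. b.(c.X + c.X) + (0\{a,b}\{b} + (c.0 + 0\{a,c}))) has moves ··c··> u0
  u2 = 0 has moves stopped
LTS(Q): 3 reachable states
  v0 = rec X. b.(c.X + c.X + a.0) + (0\{a,b}\{b} + (c.0 + 0\{a,c})) has moves ··b··> v1, ··c··> v2
  v1 = c.(rec X. b.(c.X + c.X + a.0) + (0\{a,b}\{b} + (c.0 + 0\{a,c}))) + c.(rec X. b.(c.X + c.X + a.0) + (0\{a,b}\{b} + (c.0 + 0\{a,c}))) + a.0 has moves ··a··> v2, ··c··> v0
  v2 = 0 has moves stopped
Bisimilarity quotient blocks:
  B0 = {u0}
  B1 = {u1}
  B2 = {u2, v2}
  B3 = {v0}
  B4 = {v1}
u0 ∈ B0, v0 ∈ B3 → different blocks

P ≁ Q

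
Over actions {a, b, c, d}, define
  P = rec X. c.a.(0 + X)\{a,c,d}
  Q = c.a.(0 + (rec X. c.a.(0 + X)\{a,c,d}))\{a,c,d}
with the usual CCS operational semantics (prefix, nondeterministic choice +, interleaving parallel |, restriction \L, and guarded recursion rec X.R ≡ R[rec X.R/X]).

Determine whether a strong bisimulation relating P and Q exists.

Reachable graph of P (3 states):
  u0 = rec X. c.a.(0 + X)\{a,c,d} → --c--▸ u1
  u1 = a.(0 + (rec X. c.a.(0 + X)\{a,c,d}))\{a,c,d} → --a--▸ u2
  u2 = (0 + (rec X. c.a.(0 + X)\{a,c,d}))\{a,c,d} → deadlocked
Reachable graph of Q (3 states):
  v0 = c.a.(0 + (rec X. c.a.(0 + X)\{a,c,d}))\{a,c,d} → --c--▸ v1
  v1 = a.(0 + (rec X. c.a.(0 + X)\{a,c,d}))\{a,c,d} → --a--▸ v2
  v2 = (0 + (rec X. c.a.(0 + X)\{a,c,d}))\{a,c,d} → deadlocked
Bisimilarity quotient blocks:
  B0 = {u0, v0}
  B1 = {u1, v1}
  B2 = {u2, v2}
u0 ∈ B0, v0 ∈ B0 → same block

P ~ Q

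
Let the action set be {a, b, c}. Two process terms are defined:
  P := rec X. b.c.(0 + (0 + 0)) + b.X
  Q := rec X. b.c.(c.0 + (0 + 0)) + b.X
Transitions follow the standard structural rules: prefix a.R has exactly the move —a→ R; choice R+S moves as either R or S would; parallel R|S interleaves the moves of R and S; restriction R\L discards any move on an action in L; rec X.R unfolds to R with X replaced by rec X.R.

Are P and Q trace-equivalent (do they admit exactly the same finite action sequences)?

trace-distinct — witness ⟨bcc⟩

LTS(P): 3 reachable states
  m0 = rec X. b.c.(0 + (0 + 0)) + b.X has moves —b→ m0, —b→ m1
  m1 = c.(0 + (0 + 0)) has moves —c→ m2
  m2 = 0 + (0 + 0) has moves ∅
LTS(Q): 4 reachable states
  n0 = rec X. b.c.(c.0 + (0 + 0)) + b.X has moves —b→ n0, —b→ n1
  n1 = c.(c.0 + (0 + 0)) has moves —c→ n2
  n2 = c.0 + (0 + 0) has moves —c→ n3
  n3 = 0 has moves ∅
Run σ = ⟨bcc⟩ on Q: start {n0}
  after b @ step 1: {n0, n1}
  after c @ step 2: {n2}
  after c @ step 3: {n3}
  Q completes σ.
Run σ = ⟨bcc⟩ on P: start {m0}
  after b @ step 1: {m0, m1}
  after c @ step 2: {m2}
  after c @ step 3: ∅  — P cannot continue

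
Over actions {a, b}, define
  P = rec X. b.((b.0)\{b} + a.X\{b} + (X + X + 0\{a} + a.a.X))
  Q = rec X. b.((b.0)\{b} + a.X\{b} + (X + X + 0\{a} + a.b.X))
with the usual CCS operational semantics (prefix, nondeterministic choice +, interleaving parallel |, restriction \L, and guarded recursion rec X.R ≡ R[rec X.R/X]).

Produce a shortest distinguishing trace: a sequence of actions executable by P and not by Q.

P's transition system — 4 states:
  p0 = rec X. b.((b.0)\{b} + a.X\{b} + (X + X + 0\{a} + a.a.X)) | --b--▸ p1
  p1 = (b.0)\{b} + a.(rec X. b.((b.0)\{b} + a.X\{b} + (X + X + 0\{a} + a.a.X)))\{b} + ((rec X. b.((b.0)\{b} + a.X\{b} + (X + X + 0\{a} + a.a.X))) + (rec X. b.((b.0)\{b} + a.X\{b} + (X + X + 0\{a} + a.a.X))) + 0\{a} + a.a.(rec X. b.((b.0)\{b} + a.X\{b} + (X + X + 0\{a} + a.a.X)))) | --a--▸ p2, --a--▸ p3, --b--▸ p1
  p2 = (rec X. b.((b.0)\{b} + a.X\{b} + (X + X + 0\{a} + a.a.X)))\{b} | stopped
  p3 = a.(rec X. b.((b.0)\{b} + a.X\{b} + (X + X + 0\{a} + a.a.X))) | --a--▸ p0
Q's transition system — 4 states:
  q0 = rec X. b.((b.0)\{b} + a.X\{b} + (X + X + 0\{a} + a.b.X)) | --b--▸ q1
  q1 = (b.0)\{b} + a.(rec X. b.((b.0)\{b} + a.X\{b} + (X + X + 0\{a} + a.b.X)))\{b} + ((rec X. b.((b.0)\{b} + a.X\{b} + (X + X + 0\{a} + a.b.X))) + (rec X. b.((b.0)\{b} + a.X\{b} + (X + X + 0\{a} + a.b.X))) + 0\{a} + a.b.(rec X. b.((b.0)\{b} + a.X\{b} + (X + X + 0\{a} + a.b.X)))) | --a--▸ q2, --a--▸ q3, --b--▸ q1
  q2 = (rec X. b.((b.0)\{b} + a.X\{b} + (X + X + 0\{a} + a.b.X)))\{b} | stopped
  q3 = b.(rec X. b.((b.0)\{b} + a.X\{b} + (X + X + 0\{a} + a.b.X))) | --b--▸ q0
Executing baa from P (initial set {p0}):
  [1] b ⇒ {p1}
  [2] a ⇒ {p2, p3}
  [3] a ⇒ {p0}
  — P admits the full trace.
Executing baa from Q (initial set {q0}):
  [1] b ⇒ {q1}
  [2] a ⇒ {q2, q3}
  [3] a ⇒ no successor for Q

baa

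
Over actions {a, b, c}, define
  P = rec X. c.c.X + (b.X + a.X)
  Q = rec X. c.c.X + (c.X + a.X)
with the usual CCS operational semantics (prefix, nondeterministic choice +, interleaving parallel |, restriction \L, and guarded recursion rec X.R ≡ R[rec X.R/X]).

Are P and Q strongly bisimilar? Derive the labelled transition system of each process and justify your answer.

Reachable graph of P (2 states):
  u0 = rec X. c.c.X + (b.X + a.X) → --a--▸ u0, --b--▸ u0, --c--▸ u1
  u1 = c.(rec X. c.c.X + (b.X + a.X)) → --c--▸ u0
Reachable graph of Q (2 states):
  v0 = rec X. c.c.X + (c.X + a.X) → --a--▸ v0, --c--▸ v0, --c--▸ v1
  v1 = c.(rec X. c.c.X + (c.X + a.X)) → --c--▸ v0
Coarsest stable partition (strong bisimilarity classes):
  B0 = {u0}
  B1 = {u1}
  B2 = {v0}
  B3 = {v1}
u0 ∈ B0, v0 ∈ B2 → different blocks

not bisimilar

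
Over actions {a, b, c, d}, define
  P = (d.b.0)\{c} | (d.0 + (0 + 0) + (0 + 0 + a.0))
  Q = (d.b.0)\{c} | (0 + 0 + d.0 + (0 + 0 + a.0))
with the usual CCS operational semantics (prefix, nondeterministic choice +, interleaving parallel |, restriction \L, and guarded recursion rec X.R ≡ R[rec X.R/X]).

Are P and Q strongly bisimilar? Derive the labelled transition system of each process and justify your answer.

Reachable graph of P (6 states):
  m0 = (d.b.0)\{c} | (d.0 + (0 + 0) + (0 + 0 + a.0)) has moves =a=> m1, =d=> m1, =d=> m2
  m1 = (d.b.0)\{c} | 0 has moves =d=> m3
  m2 = (b.0)\{c} | (d.0 + (0 + 0) + (0 + 0 + a.0)) has moves =a=> m3, =b=> m4, =d=> m3
  m3 = (b.0)\{c} | 0 has moves =b=> m5
  m4 = 0\{c} | (d.0 + (0 + 0) + (0 + 0 + a.0)) has moves =a=> m5, =d=> m5
  m5 = 0\{c} | 0 has moves ·
Reachable graph of Q (6 states):
  n0 = (d.b.0)\{c} | (0 + 0 + d.0 + (0 + 0 + a.0)) has moves =a=> n1, =d=> n1, =d=> n2
  n1 = (d.b.0)\{c} | 0 has moves =d=> n3
  n2 = (b.0)\{c} | (0 + 0 + d.0 + (0 + 0 + a.0)) has moves =a=> n3, =b=> n4, =d=> n3
  n3 = (b.0)\{c} | 0 has moves =b=> n5
  n4 = 0\{c} | (0 + 0 + d.0 + (0 + 0 + a.0)) has moves =a=> n5, =d=> n5
  n5 = 0\{c} | 0 has moves ·
Bisimilarity quotient blocks:
  B0 = {m0, n0}
  B1 = {m1, n1}
  B2 = {m3, n3}
  B3 = {m5, n5}
  B4 = {m2, n2}
  B5 = {m4, n4}
m0 ∈ B0, n0 ∈ B0 → same block

bisimilar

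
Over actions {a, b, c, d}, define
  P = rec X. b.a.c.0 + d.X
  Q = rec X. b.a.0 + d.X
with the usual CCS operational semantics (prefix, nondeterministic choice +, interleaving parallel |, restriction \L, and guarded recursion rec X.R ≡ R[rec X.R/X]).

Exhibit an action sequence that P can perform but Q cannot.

bac

P's transition system — 4 states:
  u0 = rec X. b.a.c.0 + d.X | --b--▸ u1, --d--▸ u0
  u1 = a.c.0 | --a--▸ u2
  u2 = c.0 | --c--▸ u3
  u3 = 0 | deadlocked
Q's transition system — 3 states:
  v0 = rec X. b.a.0 + d.X | --b--▸ v1, --d--▸ v0
  v1 = a.0 | --a--▸ v2
  v2 = 0 | deadlocked
Trace ⟨bac⟩ through P, begin at {u0}:
  after b @ step 1: {u1}
  after a @ step 2: {u2}
  after c @ step 3: {u3}
  — P admits the full trace.
Trace ⟨bac⟩ through Q, begin at {v0}:
  after b @ step 1: {v1}
  after a @ step 2: {v2}
  after c @ step 3: ∅ (Q stuck)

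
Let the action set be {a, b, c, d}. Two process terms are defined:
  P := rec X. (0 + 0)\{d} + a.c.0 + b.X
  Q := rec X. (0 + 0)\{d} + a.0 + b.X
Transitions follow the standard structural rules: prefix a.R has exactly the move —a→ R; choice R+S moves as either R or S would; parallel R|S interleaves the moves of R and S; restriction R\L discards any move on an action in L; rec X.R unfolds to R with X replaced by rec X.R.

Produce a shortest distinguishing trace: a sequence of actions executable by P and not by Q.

ac

Reachable graph of P (3 states):
  u0 = rec X. (0 + 0)\{d} + a.c.0 + b.X has moves --a--▸ u1, --b--▸ u0
  u1 = c.0 has moves --c--▸ u2
  u2 = 0 has moves ·
Reachable graph of Q (2 states):
  v0 = rec X. (0 + 0)\{d} + a.0 + b.X has moves --a--▸ v1, --b--▸ v0
  v1 = 0 has moves ·
Executing ac from P (initial set {u0}):
  after a @ step 1: {u1}
  after c @ step 2: {u2}
  ✓ P
Executing ac from Q (initial set {v0}):
  after a @ step 1: {v1}
  after c @ step 2: ∅  — Q cannot continue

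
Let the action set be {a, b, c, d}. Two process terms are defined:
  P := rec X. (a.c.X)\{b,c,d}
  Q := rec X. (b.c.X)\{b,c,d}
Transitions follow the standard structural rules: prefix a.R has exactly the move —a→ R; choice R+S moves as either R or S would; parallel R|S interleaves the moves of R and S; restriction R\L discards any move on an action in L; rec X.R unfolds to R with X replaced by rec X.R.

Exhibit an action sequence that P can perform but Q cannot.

P's transition system — 2 states:
  m0 = rec X. (a.c.X)\{b,c,d} | =a=> m1
  m1 = (c.(rec X. (a.c.X)\{b,c,d}))\{b,c,d} | deadlocked
Q's transition system — 1 states:
  n0 = rec X. (b.c.X)\{b,c,d} | deadlocked
Trace ⟨a⟩ through P, begin at {m0}:
  after a @ step 1: {m1}
  ✓ P
Trace ⟨a⟩ through Q, begin at {n0}:
  after a @ step 1: ∅ (Q stuck)

a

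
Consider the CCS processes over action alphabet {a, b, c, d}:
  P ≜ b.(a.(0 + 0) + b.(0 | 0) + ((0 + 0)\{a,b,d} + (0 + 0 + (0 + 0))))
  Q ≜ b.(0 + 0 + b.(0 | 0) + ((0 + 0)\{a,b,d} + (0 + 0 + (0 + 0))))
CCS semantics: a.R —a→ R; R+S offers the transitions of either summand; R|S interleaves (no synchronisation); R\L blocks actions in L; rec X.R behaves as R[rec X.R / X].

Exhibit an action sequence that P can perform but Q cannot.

LTS(P): 4 reachable states
  u0 = b.(a.(0 + 0) + b.(0 | 0) + ((0 + 0)\{a,b,d} + (0 + 0 + (0 + 0)))) → --b--▸ u1
  u1 = a.(0 + 0) + b.(0 | 0) + ((0 + 0)\{a,b,d} + (0 + 0 + (0 + 0))) → --a--▸ u2, --b--▸ u3
  u2 = 0 + 0 → stopped
  u3 = 0 | 0 → stopped
LTS(Q): 3 reachable states
  v0 = b.(0 + 0 + b.(0 | 0) + ((0 + 0)\{a,b,d} + (0 + 0 + (0 + 0)))) → --b--▸ v1
  v1 = 0 + 0 + b.(0 | 0) + ((0 + 0)\{a,b,d} + (0 + 0 + (0 + 0))) → --b--▸ v2
  v2 = 0 | 0 → stopped
Executing ba from P (initial set {u0}):
  after b @ step 1: {u1}
  after a @ step 2: {u2}
  P completes σ.
Executing ba from Q (initial set {v0}):
  after b @ step 1: {v1}
  after a @ step 2: ∅  — Q cannot continue

ba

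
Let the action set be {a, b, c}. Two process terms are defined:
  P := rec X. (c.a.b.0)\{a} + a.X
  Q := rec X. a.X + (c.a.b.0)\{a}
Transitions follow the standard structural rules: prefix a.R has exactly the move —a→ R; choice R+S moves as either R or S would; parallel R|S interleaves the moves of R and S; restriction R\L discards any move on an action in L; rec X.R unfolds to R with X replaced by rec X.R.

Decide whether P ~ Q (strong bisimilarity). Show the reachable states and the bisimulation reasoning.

P ~ Q

LTS(P): 2 reachable states
  p0 = rec X. (c.a.b.0)\{a} + a.X → --a--▸ p0, --c--▸ p1
  p1 = (a.b.0)\{a} → ∅
LTS(Q): 2 reachable states
  q0 = rec X. a.X + (c.a.b.0)\{a} → --a--▸ q0, --c--▸ q1
  q1 = (a.b.0)\{a} → ∅
Coarsest stable partition (strong bisimilarity classes):
  B0 = {p0, q0}
  B1 = {p1, q1}
p0 ∈ B0, q0 ∈ B0 → same block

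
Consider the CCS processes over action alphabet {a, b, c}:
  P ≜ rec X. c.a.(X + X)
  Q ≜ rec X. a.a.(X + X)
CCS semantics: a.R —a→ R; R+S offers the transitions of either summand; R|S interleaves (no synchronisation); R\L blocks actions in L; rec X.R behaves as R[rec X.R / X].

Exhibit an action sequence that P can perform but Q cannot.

c

P's transition system — 3 states:
  s0 = rec X. c.a.(X + X) :: -c-> s1
  s1 = a.((rec X. c.a.(X + X)) + (rec X. c.a.(X + X))) :: -a-> s2
  s2 = (rec X. c.a.(X + X)) + (rec X. c.a.(X + X)) :: -c-> s1
Q's transition system — 3 states:
  t0 = rec X. a.a.(X + X) :: -a-> t1
  t1 = a.((rec X. a.a.(X + X)) + (rec X. a.a.(X + X))) :: -a-> t2
  t2 = (rec X. a.a.(X + X)) + (rec X. a.a.(X + X)) :: -a-> t1
Trace ⟨c⟩ through P, begin at {s0}:
  after c @ step 1: {s1}
  P completes σ.
Trace ⟨c⟩ through Q, begin at {t0}:
  after c @ step 1: ∅ (Q stuck)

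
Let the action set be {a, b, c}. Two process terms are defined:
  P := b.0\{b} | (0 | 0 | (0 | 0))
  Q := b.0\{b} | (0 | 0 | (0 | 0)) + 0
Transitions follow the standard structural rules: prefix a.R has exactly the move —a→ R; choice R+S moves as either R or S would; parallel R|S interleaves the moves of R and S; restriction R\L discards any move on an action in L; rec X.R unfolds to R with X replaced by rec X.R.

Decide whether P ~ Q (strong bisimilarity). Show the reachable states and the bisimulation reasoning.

P's transition system — 2 states:
  p0 = b.0\{b} | (0 | 0 | (0 | 0)) :: ··b··> p1
  p1 = 0\{b} | (0 | 0 | (0 | 0)) :: deadlocked
Q's transition system — 2 states:
  q0 = b.0\{b} | (0 | 0 | (0 | 0)) + 0 :: ··b··> q1
  q1 = 0\{b} | (0 | 0 | (0 | 0)) :: deadlocked
Coarsest stable partition (strong bisimilarity classes):
  B0 = {p0, q0}
  B1 = {p1, q1}
p0 ∈ B0, q0 ∈ B0 → same block

bisimilar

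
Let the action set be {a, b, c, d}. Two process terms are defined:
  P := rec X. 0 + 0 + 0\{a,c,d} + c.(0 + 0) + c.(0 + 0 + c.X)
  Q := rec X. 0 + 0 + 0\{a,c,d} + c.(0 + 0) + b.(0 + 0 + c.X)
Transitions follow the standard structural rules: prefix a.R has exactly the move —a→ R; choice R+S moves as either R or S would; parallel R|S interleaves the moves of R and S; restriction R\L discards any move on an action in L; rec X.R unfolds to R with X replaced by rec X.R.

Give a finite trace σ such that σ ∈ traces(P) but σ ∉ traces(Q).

LTS(P): 3 reachable states
  p0 = rec X. 0 + 0 + 0\{a,c,d} + c.(0 + 0) + c.(0 + 0 + c.X) | -c-> p1, -c-> p2
  p1 = 0 + 0 | deadlocked
  p2 = 0 + 0 + c.(rec X. 0 + 0 + 0\{a,c,d} + c.(0 + 0) + c.(0 + 0 + c.X)) | -c-> p0
LTS(Q): 3 reachable states
  q0 = rec X. 0 + 0 + 0\{a,c,d} + c.(0 + 0) + b.(0 + 0 + c.X) | -b-> q1, -c-> q2
  q1 = 0 + 0 + c.(rec X. 0 + 0 + 0\{a,c,d} + c.(0 + 0) + b.(0 + 0 + c.X)) | -c-> q0
  q2 = 0 + 0 | deadlocked
Run σ = ⟨cc⟩ on P: start {p0}
  [1] c ⇒ {p1, p2}
  [2] c ⇒ {p0}
  ✓ P
Run σ = ⟨cc⟩ on Q: start {q0}
  [1] c ⇒ {q2}
  [2] c ⇒ no successor for Q

cc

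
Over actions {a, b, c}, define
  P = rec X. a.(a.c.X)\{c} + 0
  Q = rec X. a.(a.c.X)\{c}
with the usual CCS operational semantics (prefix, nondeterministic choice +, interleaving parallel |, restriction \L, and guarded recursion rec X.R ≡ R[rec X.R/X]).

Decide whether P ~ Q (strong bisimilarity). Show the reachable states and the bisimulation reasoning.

LTS(P): 3 reachable states
  p0 = rec X. a.(a.c.X)\{c} + 0 → --a--▸ p1
  p1 = (a.c.(rec X. a.(a.c.X)\{c} + 0))\{c} → --a--▸ p2
  p2 = (c.(rec X. a.(a.c.X)\{c} + 0))\{c} → stopped
LTS(Q): 3 reachable states
  q0 = rec X. a.(a.c.X)\{c} → --a--▸ q1
  q1 = (a.c.(rec X. a.(a.c.X)\{c}))\{c} → --a--▸ q2
  q2 = (c.(rec X. a.(a.c.X)\{c}))\{c} → stopped
Partition-refinement fixed point:
  B0 = {p0, q0}
  B1 = {p1, q1}
  B2 = {p2, q2}
p0 ∈ B0, q0 ∈ B0 → same block

YES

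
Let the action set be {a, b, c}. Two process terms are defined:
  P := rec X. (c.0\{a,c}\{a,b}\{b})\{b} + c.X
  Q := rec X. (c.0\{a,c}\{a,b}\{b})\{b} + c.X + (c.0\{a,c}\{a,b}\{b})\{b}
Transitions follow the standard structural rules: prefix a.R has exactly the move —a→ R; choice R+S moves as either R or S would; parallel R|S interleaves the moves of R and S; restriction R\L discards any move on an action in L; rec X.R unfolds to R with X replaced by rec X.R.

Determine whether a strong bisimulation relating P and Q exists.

P's transition system — 2 states:
  m0 = rec X. (c.0\{a,c}\{a,b}\{b})\{b} + c.X ⊢ —c→ m0, —c→ m1
  m1 = 0\{a,c}\{a,b}\{b}\{b} ⊢ (no moves)
Q's transition system — 2 states:
  n0 = rec X. (c.0\{a,c}\{a,b}\{b})\{b} + c.X + (c.0\{a,c}\{a,b}\{b})\{b} ⊢ —c→ n0, —c→ n1
  n1 = 0\{a,c}\{a,b}\{b}\{b} ⊢ (no moves)
Partition-refinement fixed point:
  B0 = {m0, n0}
  B1 = {m1, n1}
m0 ∈ B0, n0 ∈ B0 → same block

P ~ Q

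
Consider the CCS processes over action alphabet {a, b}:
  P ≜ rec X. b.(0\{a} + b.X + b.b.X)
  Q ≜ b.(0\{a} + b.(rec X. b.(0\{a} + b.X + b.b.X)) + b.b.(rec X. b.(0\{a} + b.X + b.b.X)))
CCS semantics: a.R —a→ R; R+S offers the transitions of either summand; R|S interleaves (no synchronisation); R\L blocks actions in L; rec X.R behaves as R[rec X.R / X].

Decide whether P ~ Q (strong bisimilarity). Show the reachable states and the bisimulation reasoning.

P's transition system — 3 states:
  s0 = rec X. b.(0\{a} + b.X + b.b.X) :: =b=> s1
  s1 = 0\{a} + b.(rec X. b.(0\{a} + b.X + b.b.X)) + b.b.(rec X. b.(0\{a} + b.X + b.b.X)) :: =b=> s0, =b=> s2
  s2 = b.(rec X. b.(0\{a} + b.X + b.b.X)) :: =b=> s0
Q's transition system — 4 states:
  t0 = b.(0\{a} + b.(rec X. b.(0\{a} + b.X + b.b.X)) + b.b.(rec X. b.(0\{a} + b.X + b.b.X))) :: =b=> t1
  t1 = 0\{a} + b.(rec X. b.(0\{a} + b.X + b.b.X)) + b.b.(rec X. b.(0\{a} + b.X + b.b.X)) :: =b=> t2, =b=> t3
  t2 = b.(rec X. b.(0\{a} + b.X + b.b.X)) :: =b=> t3
  t3 = rec X. b.(0\{a} + b.X + b.b.X) :: =b=> t1
Partition-refinement fixed point:
  B0 = {s0, s1, s2, t0, t1, t2, t3}
s0 ∈ B0, t0 ∈ B0 → same block

YES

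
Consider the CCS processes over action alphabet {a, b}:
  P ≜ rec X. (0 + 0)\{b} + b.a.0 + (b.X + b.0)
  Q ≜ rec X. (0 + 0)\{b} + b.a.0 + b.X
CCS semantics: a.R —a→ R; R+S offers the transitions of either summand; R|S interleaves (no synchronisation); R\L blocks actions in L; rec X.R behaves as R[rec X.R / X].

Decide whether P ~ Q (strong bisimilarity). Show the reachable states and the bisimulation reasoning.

P ≁ Q

Reachable graph of P (3 states):
  p0 = rec X. (0 + 0)\{b} + b.a.0 + (b.X + b.0) | -b-> p0, -b-> p1, -b-> p2
  p1 = 0 | deadlocked
  p2 = a.0 | -a-> p1
Reachable graph of Q (3 states):
  q0 = rec X. (0 + 0)\{b} + b.a.0 + b.X | -b-> q0, -b-> q1
  q1 = a.0 | -a-> q2
  q2 = 0 | deadlocked
Bisimilarity quotient blocks:
  B0 = {p0}
  B1 = {p2, q1}
  B2 = {p1, q2}
  B3 = {q0}
p0 ∈ B0, q0 ∈ B3 → different blocks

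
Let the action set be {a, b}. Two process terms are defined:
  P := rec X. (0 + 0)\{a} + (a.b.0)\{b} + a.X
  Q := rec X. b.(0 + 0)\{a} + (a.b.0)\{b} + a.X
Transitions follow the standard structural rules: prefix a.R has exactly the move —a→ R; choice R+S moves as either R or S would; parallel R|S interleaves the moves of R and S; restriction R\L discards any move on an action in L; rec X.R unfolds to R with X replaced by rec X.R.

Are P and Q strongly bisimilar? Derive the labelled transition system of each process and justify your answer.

Reachable graph of P (2 states):
  m0 = rec X. (0 + 0)\{a} + (a.b.0)\{b} + a.X | —a→ m0, —a→ m1
  m1 = (b.0)\{b} | ·
Reachable graph of Q (3 states):
  n0 = rec X. b.(0 + 0)\{a} + (a.b.0)\{b} + a.X | —a→ n0, —a→ n1, —b→ n2
  n1 = (b.0)\{b} | ·
  n2 = (0 + 0)\{a} | ·
Coarsest stable partition (strong bisimilarity classes):
  B0 = {m0}
  B1 = {m1, n1, n2}
  B2 = {n0}
m0 ∈ B0, n0 ∈ B2 → different blocks

NO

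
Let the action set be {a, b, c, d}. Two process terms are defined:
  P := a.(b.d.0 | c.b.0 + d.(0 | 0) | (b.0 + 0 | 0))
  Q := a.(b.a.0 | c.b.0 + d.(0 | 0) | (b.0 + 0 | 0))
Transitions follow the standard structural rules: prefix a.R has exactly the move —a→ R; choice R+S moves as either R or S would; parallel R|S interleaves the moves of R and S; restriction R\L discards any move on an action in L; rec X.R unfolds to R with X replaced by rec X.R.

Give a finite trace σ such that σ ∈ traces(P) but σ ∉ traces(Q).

P's transition system — 13 states:
  p0 = a.(b.d.0 | c.b.0 + d.(0 | 0) | (b.0 + 0 | 0)) has moves ··a··> p1
  p1 = b.d.0 | c.b.0 + d.(0 | 0) | (b.0 + 0 | 0) has moves ··b··> p2, ··b··> p3, ··c··> p4, ··d··> p5
  p2 = d.(0 | 0) | 0 has moves ··d··> p6
  p3 = d.0 | c.b.0 has moves ··c··> p7, ··d··> p8
  p4 = b.d.0 | b.0 has moves ··b··> p7, ··b··> p9
  p5 = 0 | 0 | (b.0 + 0 | 0) has moves ··b··> p6
  p6 = 0 | 0 | 0 has moves (no moves)
  p7 = d.0 | b.0 has moves ··b··> p10, ··d··> p11
  p8 = 0 | c.b.0 has moves ··c··> p11
  p9 = b.d.0 | 0 has moves ··b··> p10
  p10 = d.0 | 0 has moves ··d··> p12
  p11 = 0 | b.0 has moves ··b··> p12
  p12 = 0 | 0 has moves (no moves)
Q's transition system — 13 states:
  q0 = a.(b.a.0 | c.b.0 + d.(0 | 0) | (b.0 + 0 | 0)) has moves ··a··> q1
  q1 = b.a.0 | c.b.0 + d.(0 | 0) | (b.0 + 0 | 0) has moves ··b··> q2, ··b··> q3, ··c··> q4, ··d··> q5
  q2 = a.0 | c.b.0 has moves ··a··> q6, ··c··> q7
  q3 = d.(0 | 0) | 0 has moves ··d··> q8
  q4 = b.a.0 | b.0 has moves ··b··> q7, ··b··> q9
  q5 = 0 | 0 | (b.0 + 0 | 0) has moves ··b··> q8
  q6 = 0 | c.b.0 has moves ··c··> q10
  q7 = a.0 | b.0 has moves ··a··> q10, ··b··> q11
  q8 = 0 | 0 | 0 has moves (no moves)
  q9 = b.a.0 | 0 has moves ··b··> q11
  q10 = 0 | b.0 has moves ··b··> q12
  q11 = a.0 | 0 has moves ··a··> q12
  q12 = 0 | 0 has moves (no moves)
Run σ = ⟨abcd⟩ on P: start {p0}
  after a @ step 1: {p1}
  after b @ step 2: {p2, p3}
  after c @ step 3: {p7}
  after d @ step 4: {p11}
  P completes σ.
Run σ = ⟨abcd⟩ on Q: start {q0}
  after a @ step 1: {q1}
  after b @ step 2: {q2, q3}
  after c @ step 3: {q7}
  after d @ step 4: ∅  — Q cannot continue

abcd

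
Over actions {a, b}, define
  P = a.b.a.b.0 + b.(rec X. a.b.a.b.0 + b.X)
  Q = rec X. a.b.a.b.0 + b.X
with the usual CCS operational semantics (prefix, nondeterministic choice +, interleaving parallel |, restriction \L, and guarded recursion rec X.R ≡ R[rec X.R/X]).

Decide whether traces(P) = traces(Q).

traces(P) = traces(Q)

P's transition system — 6 states:
  m0 = a.b.a.b.0 + b.(rec X. a.b.a.b.0 + b.X) → -a-> m1, -b-> m2
  m1 = b.a.b.0 → -b-> m3
  m2 = rec X. a.b.a.b.0 + b.X → -a-> m1, -b-> m2
  m3 = a.b.0 → -a-> m4
  m4 = b.0 → -b-> m5
  m5 = 0 → ·
Q's transition system — 5 states:
  n0 = rec X. a.b.a.b.0 + b.X → -a-> n1, -b-> n0
  n1 = b.a.b.0 → -b-> n2
  n2 = a.b.0 → -a-> n3
  n3 = b.0 → -b-> n4
  n4 = 0 → ·
Partition-refinement fixed point:
  B0 = {m0, m2, n0}
  B1 = {m1, n1}
  B2 = {m3, n2}
  B3 = {m4, n3}
  B4 = {m5, n4}
m0 ∈ B0, n0 ∈ B0 → same block
Bisimilar ⇒ trace-equivalent.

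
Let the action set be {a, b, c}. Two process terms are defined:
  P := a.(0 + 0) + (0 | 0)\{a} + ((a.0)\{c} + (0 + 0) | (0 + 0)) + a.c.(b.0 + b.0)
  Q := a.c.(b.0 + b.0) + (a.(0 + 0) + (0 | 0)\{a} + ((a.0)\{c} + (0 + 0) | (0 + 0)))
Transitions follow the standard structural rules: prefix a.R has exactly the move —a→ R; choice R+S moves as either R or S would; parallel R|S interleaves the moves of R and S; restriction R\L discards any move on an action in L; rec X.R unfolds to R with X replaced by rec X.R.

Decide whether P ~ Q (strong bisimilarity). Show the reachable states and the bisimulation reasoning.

LTS(P): 6 reachable states
  u0 = a.(0 + 0) + (0 | 0)\{a} + ((a.0)\{c} + (0 + 0) | (0 + 0)) + a.c.(b.0 + b.0) has moves =a=> u1, =a=> u2, =a=> u3
  u1 = 0 + 0 has moves ·
  u2 = 0\{c} has moves ·
  u3 = c.(b.0 + b.0) has moves =c=> u4
  u4 = b.0 + b.0 has moves =b=> u5
  u5 = 0 has moves ·
LTS(Q): 6 reachable states
  v0 = a.c.(b.0 + b.0) + (a.(0 + 0) + (0 | 0)\{a} + ((a.0)\{c} + (0 + 0) | (0 + 0))) has moves =a=> v1, =a=> v2, =a=> v3
  v1 = 0 + 0 has moves ·
  v2 = 0\{c} has moves ·
  v3 = c.(b.0 + b.0) has moves =c=> v4
  v4 = b.0 + b.0 has moves =b=> v5
  v5 = 0 has moves ·
Bisimilarity quotient blocks:
  B0 = {u0, v0}
  B1 = {u1, u2, u5, v1, v2, v5}
  B2 = {u3, v3}
  B3 = {u4, v4}
u0 ∈ B0, v0 ∈ B0 → same block

YES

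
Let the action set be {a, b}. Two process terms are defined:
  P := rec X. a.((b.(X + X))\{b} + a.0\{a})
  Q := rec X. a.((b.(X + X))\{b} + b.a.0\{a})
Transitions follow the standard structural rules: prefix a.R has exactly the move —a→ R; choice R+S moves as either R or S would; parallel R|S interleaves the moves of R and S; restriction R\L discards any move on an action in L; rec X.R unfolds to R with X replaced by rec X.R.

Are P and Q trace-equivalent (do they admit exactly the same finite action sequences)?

traces(P) ≠ traces(Q) — witness ⟨aa⟩

P's transition system — 3 states:
  u0 = rec X. a.((b.(X + X))\{b} + a.0\{a}) | --a--▸ u1
  u1 = (b.((rec X. a.((b.(X + X))\{b} + a.0\{a})) + (rec X. a.((b.(X + X))\{b} + a.0\{a}))))\{b} + a.0\{a} | --a--▸ u2
  u2 = 0\{a} | stopped
Q's transition system — 4 states:
  v0 = rec X. a.((b.(X + X))\{b} + b.a.0\{a}) | --a--▸ v1
  v1 = (b.((rec X. a.((b.(X + X))\{b} + b.a.0\{a})) + (rec X. a.((b.(X + X))\{b} + b.a.0\{a}))))\{b} + b.a.0\{a} | --b--▸ v2
  v2 = a.0\{a} | --a--▸ v3
  v3 = 0\{a} | stopped
Trace ⟨aa⟩ through P, begin at {u0}:
  step 1 (a): {u1}
  step 2 (a): {u2}
  — P admits the full trace.
Trace ⟨aa⟩ through Q, begin at {v0}:
  step 1 (a): {v1}
  step 2 (a): no successor for Q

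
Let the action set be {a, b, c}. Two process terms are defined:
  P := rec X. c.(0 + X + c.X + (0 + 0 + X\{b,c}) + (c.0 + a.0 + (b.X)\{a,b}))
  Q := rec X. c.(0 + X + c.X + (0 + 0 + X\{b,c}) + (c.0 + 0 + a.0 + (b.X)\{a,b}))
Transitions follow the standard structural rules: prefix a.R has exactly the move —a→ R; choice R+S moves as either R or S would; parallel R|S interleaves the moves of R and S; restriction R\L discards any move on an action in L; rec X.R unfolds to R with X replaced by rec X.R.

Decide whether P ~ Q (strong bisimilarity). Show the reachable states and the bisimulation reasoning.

P ~ Q

P's transition system — 3 states:
  p0 = rec X. c.(0 + X + c.X + (0 + 0 + X\{b,c}) + (c.0 + a.0 + (b.X)\{a,b})) | --c--▸ p1
  p1 = 0 + (rec X. c.(0 + X + c.X + (0 + 0 + X\{b,c}) + (c.0 + a.0 + (b.X)\{a,b}))) + c.(rec X. c.(0 + X + c.X + (0 + 0 + X\{b,c}) + (c.0 + a.0 + (b.X)\{a,b}))) + (0 + 0 + (rec X. c.(0 + X + c.X + (0 + 0 + X\{b,c}) + (c.0 + a.0 + (b.X)\{a,b})))\{b,c}) + (c.0 + a.0 + (b.(rec X. c.(0 + X + c.X + (0 + 0 + X\{b,c}) + (c.0 + a.0 + (b.X)\{a,b}))))\{a,b}) | --a--▸ p2, --c--▸ p0, --c--▸ p1, --c--▸ p2
  p2 = 0 | (no moves)
Q's transition system — 3 states:
  q0 = rec X. c.(0 + X + c.X + (0 + 0 + X\{b,c}) + (c.0 + 0 + a.0 + (b.X)\{a,b})) | --c--▸ q1
  q1 = 0 + (rec X. c.(0 + X + c.X + (0 + 0 + X\{b,c}) + (c.0 + 0 + a.0 + (b.X)\{a,b}))) + c.(rec X. c.(0 + X + c.X + (0 + 0 + X\{b,c}) + (c.0 + 0 + a.0 + (b.X)\{a,b}))) + (0 + 0 + (rec X. c.(0 + X + c.X + (0 + 0 + X\{b,c}) + (c.0 + 0 + a.0 + (b.X)\{a,b})))\{b,c}) + (c.0 + 0 + a.0 + (b.(rec X. c.(0 + X + c.X + (0 + 0 + X\{b,c}) + (c.0 + 0 + a.0 + (b.X)\{a,b}))))\{a,b}) | --a--▸ q2, --c--▸ q0, --c--▸ q1, --c--▸ q2
  q2 = 0 | (no moves)
Coarsest stable partition (strong bisimilarity classes):
  B0 = {p0, q0}
  B1 = {p1, q1}
  B2 = {p2, q2}
p0 ∈ B0, q0 ∈ B0 → same block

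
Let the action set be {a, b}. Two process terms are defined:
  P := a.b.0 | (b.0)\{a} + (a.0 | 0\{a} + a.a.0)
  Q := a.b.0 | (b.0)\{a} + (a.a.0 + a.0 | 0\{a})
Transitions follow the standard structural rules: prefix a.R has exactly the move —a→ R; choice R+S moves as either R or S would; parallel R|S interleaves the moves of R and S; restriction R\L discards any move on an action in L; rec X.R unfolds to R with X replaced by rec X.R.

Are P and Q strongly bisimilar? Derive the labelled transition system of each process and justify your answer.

YES

P's transition system — 8 states:
  s0 = a.b.0 | (b.0)\{a} + (a.0 | 0\{a} + a.a.0) has moves --a--▸ s1, --a--▸ s2, --a--▸ s3, --b--▸ s4
  s1 = 0 | 0\{a} has moves deadlocked
  s2 = a.0 has moves --a--▸ s5
  s3 = b.0 | (b.0)\{a} has moves --b--▸ s6, --b--▸ s7
  s4 = a.b.0 | 0\{a} has moves --a--▸ s7
  s5 = 0 has moves deadlocked
  s6 = 0 | (b.0)\{a} has moves --b--▸ s1
  s7 = b.0 | 0\{a} has moves --b--▸ s1
Q's transition system — 8 states:
  t0 = a.b.0 | (b.0)\{a} + (a.a.0 + a.0 | 0\{a}) has moves --a--▸ t1, --a--▸ t2, --a--▸ t3, --b--▸ t4
  t1 = 0 | 0\{a} has moves deadlocked
  t2 = a.0 has moves --a--▸ t5
  t3 = b.0 | (b.0)\{a} has moves --b--▸ t6, --b--▸ t7
  t4 = a.b.0 | 0\{a} has moves --a--▸ t7
  t5 = 0 has moves deadlocked
  t6 = 0 | (b.0)\{a} has moves --b--▸ t1
  t7 = b.0 | 0\{a} has moves --b--▸ t1
Partition-refinement fixed point:
  B0 = {s0, t0}
  B1 = {s4, t4}
  B2 = {s6, s7, t6, t7}
  B3 = {s1, s5, t1, t5}
  B4 = {s3, t3}
  B5 = {s2, t2}
s0 ∈ B0, t0 ∈ B0 → same block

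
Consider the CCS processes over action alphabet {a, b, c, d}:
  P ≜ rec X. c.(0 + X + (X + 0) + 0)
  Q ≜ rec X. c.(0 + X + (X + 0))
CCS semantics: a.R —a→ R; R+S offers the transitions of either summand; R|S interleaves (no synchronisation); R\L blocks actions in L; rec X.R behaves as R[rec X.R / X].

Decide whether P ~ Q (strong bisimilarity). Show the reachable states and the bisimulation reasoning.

Reachable graph of P (2 states):
  p0 = rec X. c.(0 + X + (X + 0) + 0) has moves -c-> p1
  p1 = 0 + (rec X. c.(0 + X + (X + 0) + 0)) + ((rec X. c.(0 + X + (X + 0) + 0)) + 0) + 0 has moves -c-> p1
Reachable graph of Q (2 states):
  q0 = rec X. c.(0 + X + (X + 0)) has moves -c-> q1
  q1 = 0 + (rec X. c.(0 + X + (X + 0))) + ((rec X. c.(0 + X + (X + 0))) + 0) has moves -c-> q1
Partition-refinement fixed point:
  B0 = {p0, p1, q0, q1}
p0 ∈ B0, q0 ∈ B0 → same block

YES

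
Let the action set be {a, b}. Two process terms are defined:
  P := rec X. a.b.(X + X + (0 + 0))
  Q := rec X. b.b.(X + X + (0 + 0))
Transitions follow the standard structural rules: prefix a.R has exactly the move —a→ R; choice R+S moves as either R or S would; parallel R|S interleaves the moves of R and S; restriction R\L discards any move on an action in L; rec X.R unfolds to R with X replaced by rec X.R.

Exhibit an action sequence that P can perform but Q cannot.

P's transition system — 3 states:
  p0 = rec X. a.b.(X + X + (0 + 0)) → -a-> p1
  p1 = b.((rec X. a.b.(X + X + (0 + 0))) + (rec X. a.b.(X + X + (0 + 0))) + (0 + 0)) → -b-> p2
  p2 = (rec X. a.b.(X + X + (0 + 0))) + (rec X. a.b.(X + X + (0 + 0))) + (0 + 0) → -a-> p1
Q's transition system — 3 states:
  q0 = rec X. b.b.(X + X + (0 + 0)) → -b-> q1
  q1 = b.((rec X. b.b.(X + X + (0 + 0))) + (rec X. b.b.(X + X + (0 + 0))) + (0 + 0)) → -b-> q2
  q2 = (rec X. b.b.(X + X + (0 + 0))) + (rec X. b.b.(X + X + (0 + 0))) + (0 + 0) → -b-> q1
Trace ⟨a⟩ through P, begin at {p0}:
  after a @ step 1: {p1}
  P completes σ.
Trace ⟨a⟩ through Q, begin at {q0}:
  after a @ step 1: ∅  — Q cannot continue

a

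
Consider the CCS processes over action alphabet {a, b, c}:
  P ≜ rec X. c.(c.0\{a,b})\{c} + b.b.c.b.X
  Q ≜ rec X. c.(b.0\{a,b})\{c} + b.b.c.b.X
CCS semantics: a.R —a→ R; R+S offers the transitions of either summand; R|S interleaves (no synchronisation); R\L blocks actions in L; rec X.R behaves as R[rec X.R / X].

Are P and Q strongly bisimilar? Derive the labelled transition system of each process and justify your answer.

not bisimilar

P's transition system — 5 states:
  s0 = rec X. c.(c.0\{a,b})\{c} + b.b.c.b.X has moves ··b··> s1, ··c··> s2
  s1 = b.c.b.(rec X. c.(c.0\{a,b})\{c} + b.b.c.b.X) has moves ··b··> s3
  s2 = (c.0\{a,b})\{c} has moves (no moves)
  s3 = c.b.(rec X. c.(c.0\{a,b})\{c} + b.b.c.b.X) has moves ··c··> s4
  s4 = b.(rec X. c.(c.0\{a,b})\{c} + b.b.c.b.X) has moves ··b··> s0
Q's transition system — 6 states:
  t0 = rec X. c.(b.0\{a,b})\{c} + b.b.c.b.X has moves ··b··> t1, ··c··> t2
  t1 = b.c.b.(rec X. c.(b.0\{a,b})\{c} + b.b.c.b.X) has moves ··b··> t3
  t2 = (b.0\{a,b})\{c} has moves ··b··> t4
  t3 = c.b.(rec X. c.(b.0\{a,b})\{c} + b.b.c.b.X) has moves ··c··> t5
  t4 = 0\{a,b}\{c} has moves (no moves)
  t5 = b.(rec X. c.(b.0\{a,b})\{c} + b.b.c.b.X) has moves ··b··> t0
Coarsest stable partition (strong bisimilarity classes):
  B0 = {s0}
  B1 = {s2, t4}
  B2 = {s1}
  B3 = {s3}
  B4 = {s4}
  B5 = {t0}
  B6 = {t2}
  B7 = {t1}
  B8 = {t3}
  B9 = {t5}
s0 ∈ B0, t0 ∈ B5 → different blocks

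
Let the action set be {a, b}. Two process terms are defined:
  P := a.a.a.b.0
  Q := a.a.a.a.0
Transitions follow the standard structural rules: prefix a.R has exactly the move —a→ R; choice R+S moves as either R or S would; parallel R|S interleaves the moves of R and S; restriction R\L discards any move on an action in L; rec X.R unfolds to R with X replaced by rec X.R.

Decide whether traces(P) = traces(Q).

Reachable graph of P (5 states):
  s0 = a.a.a.b.0 has moves ··a··> s1
  s1 = a.a.b.0 has moves ··a··> s2
  s2 = a.b.0 has moves ··a··> s3
  s3 = b.0 has moves ··b··> s4
  s4 = 0 has moves stopped
Reachable graph of Q (5 states):
  t0 = a.a.a.a.0 has moves ··a··> t1
  t1 = a.a.a.0 has moves ··a··> t2
  t2 = a.a.0 has moves ··a··> t3
  t3 = a.0 has moves ··a··> t4
  t4 = 0 has moves stopped
Run σ = ⟨aaab⟩ on P: start {s0}
  [1] a ⇒ {s1}
  [2] a ⇒ {s2}
  [3] a ⇒ {s3}
  [4] b ⇒ {s4}
  P completes σ.
Run σ = ⟨aaab⟩ on Q: start {t0}
  [1] a ⇒ {t1}
  [2] a ⇒ {t2}
  [3] a ⇒ {t3}
  [4] b ⇒ ∅ (Q stuck)

NO — witness ⟨aaab⟩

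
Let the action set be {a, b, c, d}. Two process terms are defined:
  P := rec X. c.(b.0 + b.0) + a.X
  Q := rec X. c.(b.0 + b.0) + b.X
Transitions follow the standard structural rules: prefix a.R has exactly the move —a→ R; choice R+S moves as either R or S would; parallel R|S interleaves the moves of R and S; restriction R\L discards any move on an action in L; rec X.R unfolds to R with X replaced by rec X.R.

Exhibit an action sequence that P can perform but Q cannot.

a

P's transition system — 3 states:
  u0 = rec X. c.(b.0 + b.0) + a.X | ··a··> u0, ··c··> u1
  u1 = b.0 + b.0 | ··b··> u2
  u2 = 0 | ·
Q's transition system — 3 states:
  v0 = rec X. c.(b.0 + b.0) + b.X | ··b··> v0, ··c··> v1
  v1 = b.0 + b.0 | ··b··> v2
  v2 = 0 | ·
Run σ = ⟨a⟩ on P: start {u0}
  [1] a ⇒ {u0}
  — P admits the full trace.
Run σ = ⟨a⟩ on Q: start {v0}
  [1] a ⇒ no successor for Q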